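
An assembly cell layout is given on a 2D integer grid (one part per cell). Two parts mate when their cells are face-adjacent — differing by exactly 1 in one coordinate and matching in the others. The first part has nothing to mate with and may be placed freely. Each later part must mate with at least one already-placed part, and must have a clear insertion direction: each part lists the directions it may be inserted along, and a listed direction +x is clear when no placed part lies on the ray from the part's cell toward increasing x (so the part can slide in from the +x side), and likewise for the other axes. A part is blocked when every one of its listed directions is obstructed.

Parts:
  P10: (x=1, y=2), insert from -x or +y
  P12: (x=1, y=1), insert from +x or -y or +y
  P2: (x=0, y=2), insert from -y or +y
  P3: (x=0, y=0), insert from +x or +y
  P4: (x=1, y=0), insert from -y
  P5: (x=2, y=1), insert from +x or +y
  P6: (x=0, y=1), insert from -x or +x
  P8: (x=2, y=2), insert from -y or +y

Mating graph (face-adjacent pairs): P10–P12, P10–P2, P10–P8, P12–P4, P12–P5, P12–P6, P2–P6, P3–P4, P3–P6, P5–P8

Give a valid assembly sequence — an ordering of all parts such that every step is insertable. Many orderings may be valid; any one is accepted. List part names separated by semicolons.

P3; P6; P12; P5; P8; P10; P4; P2

1. P3@(0, 0) [+x clear] — {P3}
2. P6@(0, 1) [-x clear] — {P3, P6}
3. P12@(1, 1) [+x clear] — {P12, P3, P6}
4. P5@(2, 1) [+x clear] — {P12, P3, P5, P6}
5. P8@(2, 2) [+y clear] — {P12, P3, P5, P6, P8}
6. P10@(1, 2) [-x clear] — {P10, P12, P3, P5, P6, P8}
7. P4@(1, 0) [-y clear] — {P10, P12, P3, P4, P5, P6, P8}
8. P2@(0, 2) [+y clear] — {P10, P12, P2, P3, P4, P5, P6, P8}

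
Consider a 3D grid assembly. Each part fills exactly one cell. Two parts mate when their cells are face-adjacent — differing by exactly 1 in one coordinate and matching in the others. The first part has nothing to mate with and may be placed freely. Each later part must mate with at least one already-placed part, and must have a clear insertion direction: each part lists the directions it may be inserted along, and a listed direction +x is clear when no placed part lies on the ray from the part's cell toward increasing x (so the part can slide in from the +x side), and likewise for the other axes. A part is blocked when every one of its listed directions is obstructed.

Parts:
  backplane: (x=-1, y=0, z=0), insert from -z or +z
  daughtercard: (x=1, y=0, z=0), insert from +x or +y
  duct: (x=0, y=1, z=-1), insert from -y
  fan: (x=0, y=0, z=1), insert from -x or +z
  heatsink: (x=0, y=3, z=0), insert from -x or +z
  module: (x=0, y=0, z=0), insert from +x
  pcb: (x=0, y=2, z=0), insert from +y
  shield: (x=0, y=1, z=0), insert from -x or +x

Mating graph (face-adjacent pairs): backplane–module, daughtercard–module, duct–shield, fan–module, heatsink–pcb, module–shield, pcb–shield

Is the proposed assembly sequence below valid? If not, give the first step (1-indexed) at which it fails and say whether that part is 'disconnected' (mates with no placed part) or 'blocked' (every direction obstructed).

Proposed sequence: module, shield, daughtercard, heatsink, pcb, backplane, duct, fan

1. module@(0, 0, 0) [+x clear] — {module}
2. shield@(0, 1, 0) [-x clear] — {module, shield}
3. daughtercard@(1, 0, 0) [+x clear] — {daughtercard, module, shield}
4. heatsink@(0, 3, 0) — no placed neighbour ⇒ disconnected

Invalid at step 4 (disconnected)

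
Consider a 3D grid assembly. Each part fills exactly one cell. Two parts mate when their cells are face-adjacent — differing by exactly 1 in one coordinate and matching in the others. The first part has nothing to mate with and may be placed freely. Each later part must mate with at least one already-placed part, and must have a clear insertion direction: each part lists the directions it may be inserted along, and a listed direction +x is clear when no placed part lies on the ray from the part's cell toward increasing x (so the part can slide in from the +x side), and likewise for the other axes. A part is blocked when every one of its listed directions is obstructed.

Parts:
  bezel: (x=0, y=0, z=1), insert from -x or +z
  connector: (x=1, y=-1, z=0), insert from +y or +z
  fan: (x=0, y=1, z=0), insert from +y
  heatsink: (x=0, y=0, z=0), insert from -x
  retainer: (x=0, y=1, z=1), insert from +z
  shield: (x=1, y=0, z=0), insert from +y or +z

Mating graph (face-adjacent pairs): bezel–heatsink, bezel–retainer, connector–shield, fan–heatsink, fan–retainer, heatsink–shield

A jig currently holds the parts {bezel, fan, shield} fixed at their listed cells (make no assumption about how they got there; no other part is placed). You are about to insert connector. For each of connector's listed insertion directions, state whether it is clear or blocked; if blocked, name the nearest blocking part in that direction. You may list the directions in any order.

+y: nearest on ray is shield@(1, 0, 0) ⇒ blocked
+z: ray from connector(1, -1, 0) has no placed part ⇒ clear

+y: blocked by shield; +z: clear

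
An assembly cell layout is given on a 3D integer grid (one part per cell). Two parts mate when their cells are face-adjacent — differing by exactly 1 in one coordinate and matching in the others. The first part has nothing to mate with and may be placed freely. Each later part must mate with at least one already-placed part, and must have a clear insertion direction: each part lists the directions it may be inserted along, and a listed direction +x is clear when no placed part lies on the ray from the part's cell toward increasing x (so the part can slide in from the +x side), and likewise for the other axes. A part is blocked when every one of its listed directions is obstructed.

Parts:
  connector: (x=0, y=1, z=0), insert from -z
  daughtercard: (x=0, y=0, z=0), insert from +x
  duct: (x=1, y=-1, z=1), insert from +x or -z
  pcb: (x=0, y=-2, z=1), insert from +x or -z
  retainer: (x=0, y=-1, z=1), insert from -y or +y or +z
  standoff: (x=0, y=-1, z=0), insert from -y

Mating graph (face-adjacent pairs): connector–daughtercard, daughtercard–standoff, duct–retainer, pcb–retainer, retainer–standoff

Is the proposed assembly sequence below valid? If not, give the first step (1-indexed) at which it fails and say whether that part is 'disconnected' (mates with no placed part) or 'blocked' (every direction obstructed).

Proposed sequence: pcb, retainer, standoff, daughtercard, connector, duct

1. pcb@(0, -2, 1) [+x clear] — {pcb}
2. retainer@(0, -1, 1) [+y clear] — {pcb, retainer}
3. standoff@(0, -1, 0) [-y clear] — {pcb, retainer, standoff}
4. daughtercard@(0, 0, 0) [+x clear] — {daughtercard, pcb, retainer, standoff}
5. connector@(0, 1, 0) [-z clear] — {connector, daughtercard, pcb, retainer, standoff}
6. duct@(1, -1, 1) [+x clear] — {connector, daughtercard, duct, pcb, retainer, standoff}

Valid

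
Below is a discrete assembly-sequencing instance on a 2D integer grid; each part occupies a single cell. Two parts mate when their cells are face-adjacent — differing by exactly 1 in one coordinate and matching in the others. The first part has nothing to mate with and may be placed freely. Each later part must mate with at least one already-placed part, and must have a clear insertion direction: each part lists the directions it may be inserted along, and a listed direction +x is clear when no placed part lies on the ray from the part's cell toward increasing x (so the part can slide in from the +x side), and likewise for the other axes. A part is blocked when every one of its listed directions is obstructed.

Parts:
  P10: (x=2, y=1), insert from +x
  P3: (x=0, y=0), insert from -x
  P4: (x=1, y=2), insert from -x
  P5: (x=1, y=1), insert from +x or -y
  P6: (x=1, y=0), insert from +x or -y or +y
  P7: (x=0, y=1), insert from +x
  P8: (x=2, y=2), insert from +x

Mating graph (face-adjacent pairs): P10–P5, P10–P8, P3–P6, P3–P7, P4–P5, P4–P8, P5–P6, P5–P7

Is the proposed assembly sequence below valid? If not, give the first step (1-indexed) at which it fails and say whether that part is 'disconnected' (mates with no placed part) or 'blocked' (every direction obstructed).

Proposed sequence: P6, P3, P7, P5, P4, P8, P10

1. P6@(1, 0) [+x clear] — {P6}
2. P3@(0, 0) [-x clear] — {P3, P6}
3. P7@(0, 1) [+x clear] — {P3, P6, P7}
4. P5@(1, 1) [+x clear] — {P3, P5, P6, P7}
5. P4@(1, 2) [-x clear] — {P3, P4, P5, P6, P7}
6. P8@(2, 2) [+x clear] — {P3, P4, P5, P6, P7, P8}
7. P10@(2, 1) [+x clear] — {P10, P3, P4, P5, P6, P7, P8}

Valid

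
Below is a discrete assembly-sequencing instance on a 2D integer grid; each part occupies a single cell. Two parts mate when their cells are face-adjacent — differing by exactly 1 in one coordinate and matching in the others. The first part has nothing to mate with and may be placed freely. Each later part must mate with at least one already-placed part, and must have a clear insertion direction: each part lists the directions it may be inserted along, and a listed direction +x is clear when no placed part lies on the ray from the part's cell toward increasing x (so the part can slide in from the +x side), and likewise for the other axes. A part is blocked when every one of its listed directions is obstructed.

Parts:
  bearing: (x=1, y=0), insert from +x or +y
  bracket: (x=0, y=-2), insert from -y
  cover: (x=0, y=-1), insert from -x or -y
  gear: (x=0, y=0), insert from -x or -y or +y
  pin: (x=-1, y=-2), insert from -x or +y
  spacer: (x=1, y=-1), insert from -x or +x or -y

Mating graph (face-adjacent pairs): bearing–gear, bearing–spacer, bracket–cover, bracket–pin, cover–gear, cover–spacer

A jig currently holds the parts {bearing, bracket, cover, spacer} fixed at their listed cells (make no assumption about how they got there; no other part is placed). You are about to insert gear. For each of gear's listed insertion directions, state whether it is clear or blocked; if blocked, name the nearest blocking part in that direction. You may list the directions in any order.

-x: ray from gear(0, 0) has no placed part ⇒ clear
-y: nearest on ray is cover@(0, -1) ⇒ blocked
+y: ray from gear(0, 0) has no placed part ⇒ clear

+y: clear; -x: clear; -y: blocked by cover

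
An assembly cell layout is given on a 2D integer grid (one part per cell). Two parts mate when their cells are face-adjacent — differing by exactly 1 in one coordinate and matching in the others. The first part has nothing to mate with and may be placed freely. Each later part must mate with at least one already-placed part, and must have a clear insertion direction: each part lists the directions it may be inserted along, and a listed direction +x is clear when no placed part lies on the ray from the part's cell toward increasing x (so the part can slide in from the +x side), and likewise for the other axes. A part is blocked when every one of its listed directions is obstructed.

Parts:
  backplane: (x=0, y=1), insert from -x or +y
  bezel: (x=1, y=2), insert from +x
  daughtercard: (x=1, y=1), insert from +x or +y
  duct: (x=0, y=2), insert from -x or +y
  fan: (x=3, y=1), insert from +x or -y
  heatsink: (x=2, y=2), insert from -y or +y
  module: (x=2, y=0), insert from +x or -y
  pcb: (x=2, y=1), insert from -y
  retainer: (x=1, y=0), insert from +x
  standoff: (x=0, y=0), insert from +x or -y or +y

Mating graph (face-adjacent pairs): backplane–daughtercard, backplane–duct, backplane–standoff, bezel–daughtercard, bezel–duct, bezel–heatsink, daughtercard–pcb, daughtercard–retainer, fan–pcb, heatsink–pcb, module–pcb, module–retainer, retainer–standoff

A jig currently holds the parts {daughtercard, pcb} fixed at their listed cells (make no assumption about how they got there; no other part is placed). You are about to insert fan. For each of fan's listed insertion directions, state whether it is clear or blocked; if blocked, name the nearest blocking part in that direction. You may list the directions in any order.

+x: clear; -y: clear

+x: ray from fan(3, 1) has no placed part ⇒ clear
-y: ray from fan(3, 1) has no placed part ⇒ clear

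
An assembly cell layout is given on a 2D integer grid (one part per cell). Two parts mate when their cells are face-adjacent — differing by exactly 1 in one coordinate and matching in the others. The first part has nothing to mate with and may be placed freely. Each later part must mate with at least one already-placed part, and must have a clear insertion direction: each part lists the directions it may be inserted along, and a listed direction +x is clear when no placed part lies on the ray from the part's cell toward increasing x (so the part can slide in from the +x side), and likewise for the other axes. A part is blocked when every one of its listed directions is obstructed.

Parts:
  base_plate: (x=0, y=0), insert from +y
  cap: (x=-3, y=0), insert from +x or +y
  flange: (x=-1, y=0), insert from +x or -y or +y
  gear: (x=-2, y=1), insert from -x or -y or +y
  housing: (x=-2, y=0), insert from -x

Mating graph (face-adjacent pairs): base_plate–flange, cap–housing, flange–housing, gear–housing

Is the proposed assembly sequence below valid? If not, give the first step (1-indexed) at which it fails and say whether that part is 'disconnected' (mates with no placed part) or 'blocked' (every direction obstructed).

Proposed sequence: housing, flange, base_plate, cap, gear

1. housing@(-2, 0) [-x clear] — {housing}
2. flange@(-1, 0) [+x clear] — {flange, housing}
3. base_plate@(0, 0) [+y clear] — {base_plate, flange, housing}
4. cap@(-3, 0) [+y clear] — {base_plate, cap, flange, housing}
5. gear@(-2, 1) [-x clear] — {base_plate, cap, flange, gear, housing}

Valid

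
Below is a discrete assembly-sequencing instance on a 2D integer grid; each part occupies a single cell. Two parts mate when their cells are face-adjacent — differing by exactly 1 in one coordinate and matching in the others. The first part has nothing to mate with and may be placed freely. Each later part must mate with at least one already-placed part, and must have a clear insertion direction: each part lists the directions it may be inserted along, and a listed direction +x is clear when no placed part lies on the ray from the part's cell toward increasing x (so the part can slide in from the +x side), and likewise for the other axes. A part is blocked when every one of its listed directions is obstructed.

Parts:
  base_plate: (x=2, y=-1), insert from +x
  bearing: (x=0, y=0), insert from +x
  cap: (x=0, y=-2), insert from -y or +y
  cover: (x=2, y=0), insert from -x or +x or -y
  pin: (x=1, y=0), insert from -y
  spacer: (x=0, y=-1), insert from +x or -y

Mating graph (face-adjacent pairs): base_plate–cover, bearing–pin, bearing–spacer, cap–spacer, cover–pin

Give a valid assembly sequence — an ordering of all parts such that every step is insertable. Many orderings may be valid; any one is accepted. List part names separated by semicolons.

cap; spacer; bearing; pin; cover; base_plate

1. cap@(0, -2) [-y clear] — {cap}
2. spacer@(0, -1) [+x clear] — {cap, spacer}
3. bearing@(0, 0) [+x clear] — {bearing, cap, spacer}
4. pin@(1, 0) [-y clear] — {bearing, cap, pin, spacer}
5. cover@(2, 0) [+x clear] — {bearing, cap, cover, pin, spacer}
6. base_plate@(2, -1) [+x clear] — {base_plate, bearing, cap, cover, pin, spacer}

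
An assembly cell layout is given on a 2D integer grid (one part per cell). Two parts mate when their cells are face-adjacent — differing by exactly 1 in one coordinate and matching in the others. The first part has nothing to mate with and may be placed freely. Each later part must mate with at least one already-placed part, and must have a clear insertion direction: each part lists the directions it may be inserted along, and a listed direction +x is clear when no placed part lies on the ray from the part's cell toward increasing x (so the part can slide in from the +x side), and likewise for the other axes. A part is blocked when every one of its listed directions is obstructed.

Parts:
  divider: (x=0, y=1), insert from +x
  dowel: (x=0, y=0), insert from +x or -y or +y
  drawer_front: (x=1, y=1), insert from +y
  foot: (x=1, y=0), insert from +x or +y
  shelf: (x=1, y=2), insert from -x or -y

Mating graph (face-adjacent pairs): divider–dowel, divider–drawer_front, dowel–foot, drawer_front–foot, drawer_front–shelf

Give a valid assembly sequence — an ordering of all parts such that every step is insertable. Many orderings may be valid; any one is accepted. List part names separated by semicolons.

1. dowel@(0, 0) [+x clear] — {dowel}
2. foot@(1, 0) [+x clear] — {dowel, foot}
3. divider@(0, 1) [+x clear] — {divider, dowel, foot}
4. drawer_front@(1, 1) [+y clear] — {divider, dowel, drawer_front, foot}
5. shelf@(1, 2) [-x clear] — {divider, dowel, drawer_front, foot, shelf}

dowel; foot; divider; drawer_front; shelf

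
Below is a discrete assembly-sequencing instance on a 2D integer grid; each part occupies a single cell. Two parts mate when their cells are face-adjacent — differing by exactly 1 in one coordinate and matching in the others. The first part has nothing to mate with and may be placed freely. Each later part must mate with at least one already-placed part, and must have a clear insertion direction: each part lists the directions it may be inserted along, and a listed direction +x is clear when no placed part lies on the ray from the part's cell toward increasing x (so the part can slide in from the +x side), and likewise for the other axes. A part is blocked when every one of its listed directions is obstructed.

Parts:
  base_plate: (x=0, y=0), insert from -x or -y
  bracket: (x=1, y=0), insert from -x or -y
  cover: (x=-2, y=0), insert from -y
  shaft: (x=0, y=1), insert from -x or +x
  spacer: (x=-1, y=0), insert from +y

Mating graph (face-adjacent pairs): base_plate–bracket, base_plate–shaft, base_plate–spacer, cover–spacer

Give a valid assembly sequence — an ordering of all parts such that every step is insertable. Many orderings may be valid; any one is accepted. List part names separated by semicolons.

1. bracket@(1, 0) [-x clear] — {bracket}
2. base_plate@(0, 0) [-x clear] — {base_plate, bracket}
3. spacer@(-1, 0) [+y clear] — {base_plate, bracket, spacer}
4. shaft@(0, 1) [-x clear] — {base_plate, bracket, shaft, spacer}
5. cover@(-2, 0) [-y clear] — {base_plate, bracket, cover, shaft, spacer}

bracket; base_plate; spacer; shaft; cover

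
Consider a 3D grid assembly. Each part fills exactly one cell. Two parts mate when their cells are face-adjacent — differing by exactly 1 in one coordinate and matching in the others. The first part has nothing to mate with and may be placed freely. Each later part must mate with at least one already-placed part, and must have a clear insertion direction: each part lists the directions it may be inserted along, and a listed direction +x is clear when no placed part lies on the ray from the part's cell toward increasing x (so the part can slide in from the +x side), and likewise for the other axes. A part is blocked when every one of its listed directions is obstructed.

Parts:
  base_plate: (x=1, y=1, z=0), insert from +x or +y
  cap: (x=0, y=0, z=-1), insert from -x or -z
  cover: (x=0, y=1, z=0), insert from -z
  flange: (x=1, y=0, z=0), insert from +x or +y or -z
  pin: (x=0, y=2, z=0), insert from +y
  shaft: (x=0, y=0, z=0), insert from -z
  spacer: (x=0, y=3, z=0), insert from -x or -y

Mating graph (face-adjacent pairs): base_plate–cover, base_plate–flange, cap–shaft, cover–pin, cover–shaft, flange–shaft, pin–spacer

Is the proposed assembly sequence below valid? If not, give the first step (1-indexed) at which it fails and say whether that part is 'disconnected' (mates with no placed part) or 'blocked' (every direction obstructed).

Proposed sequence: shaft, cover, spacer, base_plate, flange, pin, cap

Invalid at step 3 (disconnected)

1. shaft@(0, 0, 0) [-z clear] — {shaft}
2. cover@(0, 1, 0) [-z clear] — {cover, shaft}
3. spacer@(0, 3, 0) — no placed neighbour ⇒ disconnected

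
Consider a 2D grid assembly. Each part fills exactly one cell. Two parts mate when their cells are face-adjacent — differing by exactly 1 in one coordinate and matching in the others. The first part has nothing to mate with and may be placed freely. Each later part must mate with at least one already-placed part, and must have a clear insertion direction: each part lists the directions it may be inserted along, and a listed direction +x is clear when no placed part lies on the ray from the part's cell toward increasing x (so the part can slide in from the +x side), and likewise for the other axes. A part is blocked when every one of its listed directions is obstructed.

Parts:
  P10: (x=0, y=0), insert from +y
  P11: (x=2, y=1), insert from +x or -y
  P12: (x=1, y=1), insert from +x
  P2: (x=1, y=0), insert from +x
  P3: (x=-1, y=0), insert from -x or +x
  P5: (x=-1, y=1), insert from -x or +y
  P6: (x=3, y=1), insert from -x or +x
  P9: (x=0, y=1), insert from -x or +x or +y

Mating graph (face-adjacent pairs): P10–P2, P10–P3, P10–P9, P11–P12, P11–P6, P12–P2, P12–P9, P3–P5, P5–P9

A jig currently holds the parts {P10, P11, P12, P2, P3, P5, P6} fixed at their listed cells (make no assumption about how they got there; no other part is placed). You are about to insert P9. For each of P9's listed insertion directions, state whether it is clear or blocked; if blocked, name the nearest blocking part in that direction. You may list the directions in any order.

+x: blocked by P12; +y: clear; -x: blocked by P5

-x: nearest on ray is P5@(-1, 1) ⇒ blocked
+x: nearest on ray is P12@(1, 1) ⇒ blocked
+y: ray from P9(0, 1) has no placed part ⇒ clear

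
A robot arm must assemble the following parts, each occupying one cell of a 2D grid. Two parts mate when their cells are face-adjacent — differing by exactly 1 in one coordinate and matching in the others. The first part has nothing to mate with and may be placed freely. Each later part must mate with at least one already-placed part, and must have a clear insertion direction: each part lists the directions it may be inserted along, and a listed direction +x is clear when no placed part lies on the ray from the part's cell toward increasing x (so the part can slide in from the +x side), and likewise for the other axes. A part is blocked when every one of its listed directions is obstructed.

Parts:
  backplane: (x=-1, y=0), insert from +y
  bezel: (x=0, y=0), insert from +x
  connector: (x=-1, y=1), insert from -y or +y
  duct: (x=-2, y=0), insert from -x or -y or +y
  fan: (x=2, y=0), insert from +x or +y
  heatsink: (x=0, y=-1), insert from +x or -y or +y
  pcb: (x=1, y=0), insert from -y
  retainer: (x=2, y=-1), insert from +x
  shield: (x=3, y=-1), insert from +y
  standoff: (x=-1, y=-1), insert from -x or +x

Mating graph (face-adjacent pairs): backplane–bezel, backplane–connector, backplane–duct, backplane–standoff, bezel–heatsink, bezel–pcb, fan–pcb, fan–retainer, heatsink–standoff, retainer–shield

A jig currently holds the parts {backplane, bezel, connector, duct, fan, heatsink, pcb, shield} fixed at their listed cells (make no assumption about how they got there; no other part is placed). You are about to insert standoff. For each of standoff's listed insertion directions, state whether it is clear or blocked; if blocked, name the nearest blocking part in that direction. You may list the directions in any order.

-x: ray from standoff(-1, -1) has no placed part ⇒ clear
+x: nearest on ray is heatsink@(0, -1) ⇒ blocked

+x: blocked by heatsink; -x: clear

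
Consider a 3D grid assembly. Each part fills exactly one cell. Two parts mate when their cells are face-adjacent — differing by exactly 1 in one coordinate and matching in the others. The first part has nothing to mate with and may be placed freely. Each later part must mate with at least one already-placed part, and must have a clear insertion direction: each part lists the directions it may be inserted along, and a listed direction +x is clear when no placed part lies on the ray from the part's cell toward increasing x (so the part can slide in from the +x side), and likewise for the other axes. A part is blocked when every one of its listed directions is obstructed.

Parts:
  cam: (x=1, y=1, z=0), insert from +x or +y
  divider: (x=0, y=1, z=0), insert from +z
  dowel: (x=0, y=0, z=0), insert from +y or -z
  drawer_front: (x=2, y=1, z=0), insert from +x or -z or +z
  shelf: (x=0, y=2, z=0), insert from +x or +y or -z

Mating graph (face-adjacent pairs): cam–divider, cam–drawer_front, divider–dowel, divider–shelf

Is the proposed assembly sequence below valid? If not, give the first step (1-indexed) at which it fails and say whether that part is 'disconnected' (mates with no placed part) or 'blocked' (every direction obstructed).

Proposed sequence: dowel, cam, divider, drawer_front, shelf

1. dowel@(0, 0, 0) [+y clear] — {dowel}
2. cam@(1, 1, 0) — no placed neighbour ⇒ disconnected

Invalid at step 2 (disconnected)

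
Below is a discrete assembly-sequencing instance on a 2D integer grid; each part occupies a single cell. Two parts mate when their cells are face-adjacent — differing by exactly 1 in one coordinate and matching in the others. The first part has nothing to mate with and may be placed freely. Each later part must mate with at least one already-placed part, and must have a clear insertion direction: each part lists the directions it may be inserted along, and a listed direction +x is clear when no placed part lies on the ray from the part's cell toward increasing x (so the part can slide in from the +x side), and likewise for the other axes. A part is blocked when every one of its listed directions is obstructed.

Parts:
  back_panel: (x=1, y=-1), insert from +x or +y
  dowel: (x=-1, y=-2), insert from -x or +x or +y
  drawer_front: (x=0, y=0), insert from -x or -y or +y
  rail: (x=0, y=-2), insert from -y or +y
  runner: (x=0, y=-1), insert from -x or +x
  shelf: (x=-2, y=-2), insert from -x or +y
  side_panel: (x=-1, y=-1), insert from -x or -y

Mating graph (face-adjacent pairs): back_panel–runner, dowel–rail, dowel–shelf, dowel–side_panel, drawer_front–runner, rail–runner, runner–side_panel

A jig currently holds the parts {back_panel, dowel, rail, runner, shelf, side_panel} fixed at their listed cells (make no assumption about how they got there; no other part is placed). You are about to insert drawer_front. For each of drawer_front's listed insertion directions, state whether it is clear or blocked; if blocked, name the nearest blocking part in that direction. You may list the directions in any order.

+y: clear; -x: clear; -y: blocked by runner

-x: ray from drawer_front(0, 0) has no placed part ⇒ clear
-y: nearest on ray is runner@(0, -1) ⇒ blocked
+y: ray from drawer_front(0, 0) has no placed part ⇒ clear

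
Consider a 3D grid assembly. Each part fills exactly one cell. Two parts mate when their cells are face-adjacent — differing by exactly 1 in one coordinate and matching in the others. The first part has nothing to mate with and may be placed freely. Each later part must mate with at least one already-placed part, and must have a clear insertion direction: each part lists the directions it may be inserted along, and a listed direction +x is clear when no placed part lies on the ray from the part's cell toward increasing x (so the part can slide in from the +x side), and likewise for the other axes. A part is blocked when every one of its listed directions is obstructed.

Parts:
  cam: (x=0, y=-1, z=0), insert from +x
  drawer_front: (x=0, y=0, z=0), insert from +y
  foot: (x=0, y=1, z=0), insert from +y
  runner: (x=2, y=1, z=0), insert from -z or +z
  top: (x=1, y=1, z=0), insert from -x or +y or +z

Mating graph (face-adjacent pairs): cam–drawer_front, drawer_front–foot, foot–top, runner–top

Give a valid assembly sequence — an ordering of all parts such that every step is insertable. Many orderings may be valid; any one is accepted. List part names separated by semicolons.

cam; drawer_front; foot; top; runner

1. cam@(0, -1, 0) [+x clear] — {cam}
2. drawer_front@(0, 0, 0) [+y clear] — {cam, drawer_front}
3. foot@(0, 1, 0) [+y clear] — {cam, drawer_front, foot}
4. top@(1, 1, 0) [+y clear] — {cam, drawer_front, foot, top}
5. runner@(2, 1, 0) [-z clear] — {cam, drawer_front, foot, runner, top}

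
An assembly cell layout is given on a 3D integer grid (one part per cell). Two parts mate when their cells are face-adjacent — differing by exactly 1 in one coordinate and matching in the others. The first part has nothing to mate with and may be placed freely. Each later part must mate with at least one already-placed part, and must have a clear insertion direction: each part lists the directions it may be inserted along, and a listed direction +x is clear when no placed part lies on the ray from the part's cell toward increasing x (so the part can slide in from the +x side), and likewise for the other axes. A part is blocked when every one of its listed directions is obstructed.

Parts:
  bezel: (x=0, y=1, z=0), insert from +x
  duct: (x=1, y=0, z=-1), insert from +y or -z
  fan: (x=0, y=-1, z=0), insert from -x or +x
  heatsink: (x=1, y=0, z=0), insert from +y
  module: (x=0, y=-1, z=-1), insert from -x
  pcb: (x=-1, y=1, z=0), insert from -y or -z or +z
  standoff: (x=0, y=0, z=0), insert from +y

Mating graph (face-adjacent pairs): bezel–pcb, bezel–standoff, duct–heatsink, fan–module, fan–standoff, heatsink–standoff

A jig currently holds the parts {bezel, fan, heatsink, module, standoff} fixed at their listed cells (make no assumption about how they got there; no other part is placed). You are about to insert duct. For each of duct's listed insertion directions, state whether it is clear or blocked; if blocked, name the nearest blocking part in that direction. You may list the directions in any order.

+y: clear; -z: clear

+y: ray from duct(1, 0, -1) has no placed part ⇒ clear
-z: ray from duct(1, 0, -1) has no placed part ⇒ clear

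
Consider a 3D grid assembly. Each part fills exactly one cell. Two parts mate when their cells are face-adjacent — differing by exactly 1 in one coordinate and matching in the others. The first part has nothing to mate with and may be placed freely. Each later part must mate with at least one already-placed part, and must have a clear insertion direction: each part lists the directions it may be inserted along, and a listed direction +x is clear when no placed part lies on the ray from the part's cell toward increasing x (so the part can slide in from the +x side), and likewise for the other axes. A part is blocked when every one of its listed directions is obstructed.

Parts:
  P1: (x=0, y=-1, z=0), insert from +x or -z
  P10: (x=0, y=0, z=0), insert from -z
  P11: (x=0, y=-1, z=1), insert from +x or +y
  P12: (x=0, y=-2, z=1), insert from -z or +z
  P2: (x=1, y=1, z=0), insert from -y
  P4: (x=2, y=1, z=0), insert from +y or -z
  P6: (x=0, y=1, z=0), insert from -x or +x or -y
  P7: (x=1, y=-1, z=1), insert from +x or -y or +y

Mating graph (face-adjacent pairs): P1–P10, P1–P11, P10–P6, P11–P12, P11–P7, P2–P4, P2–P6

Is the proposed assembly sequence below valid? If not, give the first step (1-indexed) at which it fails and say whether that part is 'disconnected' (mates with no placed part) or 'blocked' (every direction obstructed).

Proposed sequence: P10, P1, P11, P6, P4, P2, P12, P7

Invalid at step 5 (disconnected)

1. P10@(0, 0, 0) [-z clear] — {P10}
2. P1@(0, -1, 0) [+x clear] — {P1, P10}
3. P11@(0, -1, 1) [+x clear] — {P1, P10, P11}
4. P6@(0, 1, 0) [-x clear] — {P1, P10, P11, P6}
5. P4@(2, 1, 0) — no placed neighbour ⇒ disconnected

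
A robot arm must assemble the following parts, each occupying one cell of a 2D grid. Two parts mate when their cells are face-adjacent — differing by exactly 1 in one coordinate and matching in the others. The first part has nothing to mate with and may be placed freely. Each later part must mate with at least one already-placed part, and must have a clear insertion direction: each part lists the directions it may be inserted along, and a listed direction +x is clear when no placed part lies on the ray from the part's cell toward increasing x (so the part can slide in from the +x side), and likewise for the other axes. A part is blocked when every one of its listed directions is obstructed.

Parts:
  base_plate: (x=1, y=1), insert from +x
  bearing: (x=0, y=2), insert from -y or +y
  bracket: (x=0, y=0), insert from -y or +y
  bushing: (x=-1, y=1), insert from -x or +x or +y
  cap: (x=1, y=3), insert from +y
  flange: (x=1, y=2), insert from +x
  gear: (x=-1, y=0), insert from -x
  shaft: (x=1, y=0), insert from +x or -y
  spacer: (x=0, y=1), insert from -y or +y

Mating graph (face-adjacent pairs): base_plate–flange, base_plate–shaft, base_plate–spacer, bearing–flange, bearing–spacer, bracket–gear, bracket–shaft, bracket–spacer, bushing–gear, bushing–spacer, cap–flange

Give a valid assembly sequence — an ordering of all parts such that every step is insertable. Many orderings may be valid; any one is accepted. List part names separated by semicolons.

bracket; shaft; base_plate; flange; cap; spacer; bushing; gear; bearing

1. bracket@(0, 0) [-y clear] — {bracket}
2. shaft@(1, 0) [+x clear] — {bracket, shaft}
3. base_plate@(1, 1) [+x clear] — {base_plate, bracket, shaft}
4. flange@(1, 2) [+x clear] — {base_plate, bracket, flange, shaft}
5. cap@(1, 3) [+y clear] — {base_plate, bracket, cap, flange, shaft}
6. spacer@(0, 1) [+y clear] — {base_plate, bracket, cap, flange, shaft, spacer}
7. bushing@(-1, 1) [-x clear] — {base_plate, bracket, bushing, cap, flange, shaft, spacer}
8. gear@(-1, 0) [-x clear] — {base_plate, bracket, bushing, cap, flange, gear, shaft, spacer}
9. bearing@(0, 2) [+y clear] — {base_plate, bearing, bracket, bushing, cap, flange, gear, shaft, spacer}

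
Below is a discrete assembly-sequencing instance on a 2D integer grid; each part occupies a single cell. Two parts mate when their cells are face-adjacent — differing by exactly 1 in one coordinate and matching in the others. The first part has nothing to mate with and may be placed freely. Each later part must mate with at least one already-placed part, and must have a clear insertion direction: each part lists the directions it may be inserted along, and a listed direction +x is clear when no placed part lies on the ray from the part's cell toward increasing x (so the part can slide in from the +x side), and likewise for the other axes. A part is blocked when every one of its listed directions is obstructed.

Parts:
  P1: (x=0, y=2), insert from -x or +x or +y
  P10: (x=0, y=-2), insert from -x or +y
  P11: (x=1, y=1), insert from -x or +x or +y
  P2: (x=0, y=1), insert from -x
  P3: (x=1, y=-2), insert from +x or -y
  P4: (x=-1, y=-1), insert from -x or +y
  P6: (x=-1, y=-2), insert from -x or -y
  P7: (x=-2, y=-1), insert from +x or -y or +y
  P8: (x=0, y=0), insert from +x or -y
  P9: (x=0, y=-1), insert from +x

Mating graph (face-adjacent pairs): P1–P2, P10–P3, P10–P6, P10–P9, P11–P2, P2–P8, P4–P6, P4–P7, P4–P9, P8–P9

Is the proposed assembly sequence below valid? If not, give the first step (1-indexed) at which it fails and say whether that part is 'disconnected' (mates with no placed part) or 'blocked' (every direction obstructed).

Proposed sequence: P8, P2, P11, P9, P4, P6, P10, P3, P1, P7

1. P8@(0, 0) [+x clear] — {P8}
2. P2@(0, 1) [-x clear] — {P2, P8}
3. P11@(1, 1) [+x clear] — {P11, P2, P8}
4. P9@(0, -1) [+x clear] — {P11, P2, P8, P9}
5. P4@(-1, -1) [-x clear] — {P11, P2, P4, P8, P9}
6. P6@(-1, -2) [-x clear] — {P11, P2, P4, P6, P8, P9}
7. P10@(0, -2) — -x/+y all obstructed ⇒ blocked

Invalid at step 7 (blocked)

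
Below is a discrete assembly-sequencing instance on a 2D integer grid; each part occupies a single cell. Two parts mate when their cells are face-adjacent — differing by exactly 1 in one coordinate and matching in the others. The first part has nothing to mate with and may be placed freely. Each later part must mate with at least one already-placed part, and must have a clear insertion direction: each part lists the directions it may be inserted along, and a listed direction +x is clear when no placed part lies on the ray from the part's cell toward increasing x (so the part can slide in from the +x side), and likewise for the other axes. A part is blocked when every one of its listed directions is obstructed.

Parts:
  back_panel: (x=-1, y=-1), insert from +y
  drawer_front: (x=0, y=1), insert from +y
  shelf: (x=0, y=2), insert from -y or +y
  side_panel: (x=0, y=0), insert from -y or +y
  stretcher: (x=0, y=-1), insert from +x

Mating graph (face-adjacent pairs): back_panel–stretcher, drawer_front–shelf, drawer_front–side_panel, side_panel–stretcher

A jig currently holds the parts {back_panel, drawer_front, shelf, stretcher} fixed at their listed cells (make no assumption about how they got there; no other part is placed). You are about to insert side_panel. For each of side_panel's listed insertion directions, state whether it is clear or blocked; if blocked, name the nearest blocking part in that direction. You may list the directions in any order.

-y: nearest on ray is stretcher@(0, -1) ⇒ blocked
+y: nearest on ray is drawer_front@(0, 1) ⇒ blocked

+y: blocked by drawer_front; -y: blocked by stretcher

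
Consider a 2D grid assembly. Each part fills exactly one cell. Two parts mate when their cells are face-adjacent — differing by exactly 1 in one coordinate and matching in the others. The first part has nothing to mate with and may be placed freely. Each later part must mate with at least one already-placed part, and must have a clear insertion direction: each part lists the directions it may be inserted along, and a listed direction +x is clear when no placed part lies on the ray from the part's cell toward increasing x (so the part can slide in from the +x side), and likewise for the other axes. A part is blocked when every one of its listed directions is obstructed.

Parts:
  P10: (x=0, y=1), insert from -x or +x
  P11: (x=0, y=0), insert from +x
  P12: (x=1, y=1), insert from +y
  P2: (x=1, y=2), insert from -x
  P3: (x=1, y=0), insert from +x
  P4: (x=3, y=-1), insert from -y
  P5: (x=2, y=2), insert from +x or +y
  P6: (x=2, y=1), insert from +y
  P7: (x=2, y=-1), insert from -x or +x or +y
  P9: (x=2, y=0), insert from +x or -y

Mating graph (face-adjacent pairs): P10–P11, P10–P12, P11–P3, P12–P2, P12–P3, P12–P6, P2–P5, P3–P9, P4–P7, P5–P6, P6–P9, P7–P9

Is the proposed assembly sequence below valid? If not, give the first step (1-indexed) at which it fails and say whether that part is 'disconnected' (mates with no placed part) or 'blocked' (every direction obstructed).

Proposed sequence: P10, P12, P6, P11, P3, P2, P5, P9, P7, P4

1. P10@(0, 1) [-x clear] — {P10}
2. P12@(1, 1) [+y clear] — {P10, P12}
3. P6@(2, 1) [+y clear] — {P10, P12, P6}
4. P11@(0, 0) [+x clear] — {P10, P11, P12, P6}
5. P3@(1, 0) [+x clear] — {P10, P11, P12, P3, P6}
6. P2@(1, 2) [-x clear] — {P10, P11, P12, P2, P3, P6}
7. P5@(2, 2) [+x clear] — {P10, P11, P12, P2, P3, P5, P6}
8. P9@(2, 0) [+x clear] — {P10, P11, P12, P2, P3, P5, P6, P9}
9. P7@(2, -1) [-x clear] — {P10, P11, P12, P2, P3, P5, P6, P7, P9}
10. P4@(3, -1) [-y clear] — {P10, P11, P12, P2, P3, P4, P5, P6, P7, P9}

Valid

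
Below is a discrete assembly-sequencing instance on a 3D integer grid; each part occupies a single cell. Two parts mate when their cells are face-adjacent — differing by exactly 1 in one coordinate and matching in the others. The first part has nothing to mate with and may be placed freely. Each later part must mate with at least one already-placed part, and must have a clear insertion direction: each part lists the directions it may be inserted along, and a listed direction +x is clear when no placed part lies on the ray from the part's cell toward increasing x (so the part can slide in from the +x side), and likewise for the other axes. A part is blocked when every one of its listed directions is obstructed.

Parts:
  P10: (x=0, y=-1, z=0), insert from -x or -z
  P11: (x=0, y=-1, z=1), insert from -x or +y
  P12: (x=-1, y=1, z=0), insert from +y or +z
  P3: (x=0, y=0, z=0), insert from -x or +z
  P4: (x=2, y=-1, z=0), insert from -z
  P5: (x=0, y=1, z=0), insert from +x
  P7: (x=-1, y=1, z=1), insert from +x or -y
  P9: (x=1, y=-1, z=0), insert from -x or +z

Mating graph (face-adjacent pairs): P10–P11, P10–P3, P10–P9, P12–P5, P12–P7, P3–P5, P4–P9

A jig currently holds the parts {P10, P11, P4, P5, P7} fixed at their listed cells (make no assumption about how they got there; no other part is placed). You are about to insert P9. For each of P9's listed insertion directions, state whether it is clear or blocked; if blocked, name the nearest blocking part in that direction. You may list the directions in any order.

+z: clear; -x: blocked by P10

-x: nearest on ray is P10@(0, -1, 0) ⇒ blocked
+z: ray from P9(1, -1, 0) has no placed part ⇒ clear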